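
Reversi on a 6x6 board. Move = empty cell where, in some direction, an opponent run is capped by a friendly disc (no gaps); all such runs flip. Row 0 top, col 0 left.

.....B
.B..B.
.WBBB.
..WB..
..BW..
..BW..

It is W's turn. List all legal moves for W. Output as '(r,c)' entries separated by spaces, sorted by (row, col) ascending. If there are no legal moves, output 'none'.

(0,0): no bracket -> illegal
(0,1): flips 1 -> legal
(0,2): no bracket -> illegal
(0,3): no bracket -> illegal
(0,4): no bracket -> illegal
(1,0): no bracket -> illegal
(1,2): flips 1 -> legal
(1,3): flips 2 -> legal
(1,5): no bracket -> illegal
(2,0): no bracket -> illegal
(2,5): flips 3 -> legal
(3,1): flips 1 -> legal
(3,4): flips 1 -> legal
(3,5): no bracket -> illegal
(4,1): flips 1 -> legal
(4,4): no bracket -> illegal
(5,1): flips 1 -> legal

Answer: (0,1) (1,2) (1,3) (2,5) (3,1) (3,4) (4,1) (5,1)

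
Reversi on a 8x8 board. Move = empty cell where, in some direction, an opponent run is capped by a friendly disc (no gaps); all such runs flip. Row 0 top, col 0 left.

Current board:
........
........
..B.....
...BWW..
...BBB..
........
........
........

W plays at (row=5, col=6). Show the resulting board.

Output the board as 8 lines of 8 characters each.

Place W at (5,6); scan 8 dirs for brackets.
Dir NW: opp run (4,5) capped by W -> flip
Dir N: first cell '.' (not opp) -> no flip
Dir NE: first cell '.' (not opp) -> no flip
Dir W: first cell '.' (not opp) -> no flip
Dir E: first cell '.' (not opp) -> no flip
Dir SW: first cell '.' (not opp) -> no flip
Dir S: first cell '.' (not opp) -> no flip
Dir SE: first cell '.' (not opp) -> no flip
All flips: (4,5)

Answer: ........
........
..B.....
...BWW..
...BBW..
......W.
........
........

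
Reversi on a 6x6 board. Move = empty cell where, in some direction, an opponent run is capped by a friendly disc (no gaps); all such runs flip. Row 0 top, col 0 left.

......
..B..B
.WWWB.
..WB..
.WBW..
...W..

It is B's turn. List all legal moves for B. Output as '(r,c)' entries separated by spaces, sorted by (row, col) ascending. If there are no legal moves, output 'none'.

(1,0): no bracket -> illegal
(1,1): flips 1 -> legal
(1,3): flips 1 -> legal
(1,4): no bracket -> illegal
(2,0): flips 3 -> legal
(3,0): flips 1 -> legal
(3,1): flips 1 -> legal
(3,4): flips 1 -> legal
(4,0): flips 1 -> legal
(4,4): flips 1 -> legal
(5,0): no bracket -> illegal
(5,1): no bracket -> illegal
(5,2): no bracket -> illegal
(5,4): no bracket -> illegal

Answer: (1,1) (1,3) (2,0) (3,0) (3,1) (3,4) (4,0) (4,4)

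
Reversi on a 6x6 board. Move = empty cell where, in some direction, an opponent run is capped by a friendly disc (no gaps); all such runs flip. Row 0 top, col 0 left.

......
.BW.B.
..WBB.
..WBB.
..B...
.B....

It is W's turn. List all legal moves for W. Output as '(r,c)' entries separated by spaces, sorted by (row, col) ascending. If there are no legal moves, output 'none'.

(0,0): flips 1 -> legal
(0,1): no bracket -> illegal
(0,2): no bracket -> illegal
(0,3): no bracket -> illegal
(0,4): no bracket -> illegal
(0,5): flips 2 -> legal
(1,0): flips 1 -> legal
(1,3): no bracket -> illegal
(1,5): no bracket -> illegal
(2,0): no bracket -> illegal
(2,1): no bracket -> illegal
(2,5): flips 2 -> legal
(3,1): no bracket -> illegal
(3,5): flips 2 -> legal
(4,0): no bracket -> illegal
(4,1): no bracket -> illegal
(4,3): no bracket -> illegal
(4,4): flips 1 -> legal
(4,5): flips 2 -> legal
(5,0): no bracket -> illegal
(5,2): flips 1 -> legal
(5,3): no bracket -> illegal

Answer: (0,0) (0,5) (1,0) (2,5) (3,5) (4,4) (4,5) (5,2)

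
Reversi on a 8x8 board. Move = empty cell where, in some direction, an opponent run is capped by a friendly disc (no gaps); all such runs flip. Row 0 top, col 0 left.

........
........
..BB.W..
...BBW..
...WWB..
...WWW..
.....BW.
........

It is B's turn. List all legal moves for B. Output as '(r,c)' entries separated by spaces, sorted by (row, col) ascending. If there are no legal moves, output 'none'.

Answer: (1,5) (1,6) (3,2) (3,6) (4,2) (5,2) (6,3) (6,4) (6,7) (7,7)

Derivation:
(1,4): no bracket -> illegal
(1,5): flips 2 -> legal
(1,6): flips 1 -> legal
(2,4): no bracket -> illegal
(2,6): no bracket -> illegal
(3,2): flips 2 -> legal
(3,6): flips 1 -> legal
(4,2): flips 2 -> legal
(4,6): no bracket -> illegal
(5,2): flips 1 -> legal
(5,6): no bracket -> illegal
(5,7): no bracket -> illegal
(6,2): no bracket -> illegal
(6,3): flips 3 -> legal
(6,4): flips 2 -> legal
(6,7): flips 1 -> legal
(7,5): no bracket -> illegal
(7,6): no bracket -> illegal
(7,7): flips 3 -> legal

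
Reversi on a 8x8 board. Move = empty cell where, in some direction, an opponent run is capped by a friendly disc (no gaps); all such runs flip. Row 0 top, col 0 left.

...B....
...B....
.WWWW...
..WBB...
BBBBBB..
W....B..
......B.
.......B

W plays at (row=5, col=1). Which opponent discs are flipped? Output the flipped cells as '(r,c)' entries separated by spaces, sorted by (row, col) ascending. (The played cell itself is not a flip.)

Answer: (3,3) (4,2)

Derivation:
Dir NW: opp run (4,0), next=edge -> no flip
Dir N: opp run (4,1), next='.' -> no flip
Dir NE: opp run (4,2) (3,3) capped by W -> flip
Dir W: first cell 'W' (not opp) -> no flip
Dir E: first cell '.' (not opp) -> no flip
Dir SW: first cell '.' (not opp) -> no flip
Dir S: first cell '.' (not opp) -> no flip
Dir SE: first cell '.' (not opp) -> no flip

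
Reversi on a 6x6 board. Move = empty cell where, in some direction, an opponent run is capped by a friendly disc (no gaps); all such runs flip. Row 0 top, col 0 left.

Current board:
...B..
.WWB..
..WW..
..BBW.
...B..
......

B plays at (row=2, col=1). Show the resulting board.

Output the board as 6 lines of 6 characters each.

Answer: ...B..
.WBB..
.BWW..
..BBW.
...B..
......

Derivation:
Place B at (2,1); scan 8 dirs for brackets.
Dir NW: first cell '.' (not opp) -> no flip
Dir N: opp run (1,1), next='.' -> no flip
Dir NE: opp run (1,2) capped by B -> flip
Dir W: first cell '.' (not opp) -> no flip
Dir E: opp run (2,2) (2,3), next='.' -> no flip
Dir SW: first cell '.' (not opp) -> no flip
Dir S: first cell '.' (not opp) -> no flip
Dir SE: first cell 'B' (not opp) -> no flip
All flips: (1,2)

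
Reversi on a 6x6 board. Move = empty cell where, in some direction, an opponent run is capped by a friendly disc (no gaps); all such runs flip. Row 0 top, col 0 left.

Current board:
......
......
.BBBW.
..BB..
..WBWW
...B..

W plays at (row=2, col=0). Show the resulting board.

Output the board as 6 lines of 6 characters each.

Place W at (2,0); scan 8 dirs for brackets.
Dir NW: edge -> no flip
Dir N: first cell '.' (not opp) -> no flip
Dir NE: first cell '.' (not opp) -> no flip
Dir W: edge -> no flip
Dir E: opp run (2,1) (2,2) (2,3) capped by W -> flip
Dir SW: edge -> no flip
Dir S: first cell '.' (not opp) -> no flip
Dir SE: first cell '.' (not opp) -> no flip
All flips: (2,1) (2,2) (2,3)

Answer: ......
......
WWWWW.
..BB..
..WBWW
...B..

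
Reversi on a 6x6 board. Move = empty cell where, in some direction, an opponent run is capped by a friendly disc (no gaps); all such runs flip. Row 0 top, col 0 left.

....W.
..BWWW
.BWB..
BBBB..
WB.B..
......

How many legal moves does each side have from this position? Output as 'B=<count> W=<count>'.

-- B to move --
(0,2): no bracket -> illegal
(0,3): flips 1 -> legal
(0,5): flips 1 -> legal
(1,1): flips 1 -> legal
(2,4): no bracket -> illegal
(2,5): no bracket -> illegal
(5,0): flips 1 -> legal
(5,1): no bracket -> illegal
B mobility = 4
-- W to move --
(0,1): no bracket -> illegal
(0,2): flips 1 -> legal
(0,3): no bracket -> illegal
(1,0): no bracket -> illegal
(1,1): flips 1 -> legal
(2,0): flips 2 -> legal
(2,4): flips 1 -> legal
(3,4): no bracket -> illegal
(4,2): flips 2 -> legal
(4,4): flips 1 -> legal
(5,0): flips 3 -> legal
(5,1): no bracket -> illegal
(5,2): no bracket -> illegal
(5,3): flips 3 -> legal
(5,4): no bracket -> illegal
W mobility = 8

Answer: B=4 W=8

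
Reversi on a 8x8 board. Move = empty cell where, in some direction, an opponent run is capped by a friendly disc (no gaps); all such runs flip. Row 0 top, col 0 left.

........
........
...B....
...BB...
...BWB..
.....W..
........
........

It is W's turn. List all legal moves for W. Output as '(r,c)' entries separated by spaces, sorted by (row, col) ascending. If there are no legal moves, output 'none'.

(1,2): no bracket -> illegal
(1,3): no bracket -> illegal
(1,4): no bracket -> illegal
(2,2): flips 1 -> legal
(2,4): flips 1 -> legal
(2,5): no bracket -> illegal
(3,2): no bracket -> illegal
(3,5): flips 1 -> legal
(3,6): no bracket -> illegal
(4,2): flips 1 -> legal
(4,6): flips 1 -> legal
(5,2): no bracket -> illegal
(5,3): no bracket -> illegal
(5,4): no bracket -> illegal
(5,6): no bracket -> illegal

Answer: (2,2) (2,4) (3,5) (4,2) (4,6)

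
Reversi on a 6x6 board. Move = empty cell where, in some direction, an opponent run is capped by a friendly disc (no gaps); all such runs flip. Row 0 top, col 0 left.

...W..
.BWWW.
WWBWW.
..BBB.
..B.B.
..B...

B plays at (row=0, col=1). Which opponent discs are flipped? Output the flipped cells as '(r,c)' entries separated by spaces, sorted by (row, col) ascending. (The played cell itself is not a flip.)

Dir NW: edge -> no flip
Dir N: edge -> no flip
Dir NE: edge -> no flip
Dir W: first cell '.' (not opp) -> no flip
Dir E: first cell '.' (not opp) -> no flip
Dir SW: first cell '.' (not opp) -> no flip
Dir S: first cell 'B' (not opp) -> no flip
Dir SE: opp run (1,2) (2,3) capped by B -> flip

Answer: (1,2) (2,3)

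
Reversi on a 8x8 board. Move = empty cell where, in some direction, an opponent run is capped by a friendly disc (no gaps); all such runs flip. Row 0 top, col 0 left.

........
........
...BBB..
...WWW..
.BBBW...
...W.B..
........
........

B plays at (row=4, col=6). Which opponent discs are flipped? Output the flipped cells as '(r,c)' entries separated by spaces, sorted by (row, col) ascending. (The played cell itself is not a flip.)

Dir NW: opp run (3,5) capped by B -> flip
Dir N: first cell '.' (not opp) -> no flip
Dir NE: first cell '.' (not opp) -> no flip
Dir W: first cell '.' (not opp) -> no flip
Dir E: first cell '.' (not opp) -> no flip
Dir SW: first cell 'B' (not opp) -> no flip
Dir S: first cell '.' (not opp) -> no flip
Dir SE: first cell '.' (not opp) -> no flip

Answer: (3,5)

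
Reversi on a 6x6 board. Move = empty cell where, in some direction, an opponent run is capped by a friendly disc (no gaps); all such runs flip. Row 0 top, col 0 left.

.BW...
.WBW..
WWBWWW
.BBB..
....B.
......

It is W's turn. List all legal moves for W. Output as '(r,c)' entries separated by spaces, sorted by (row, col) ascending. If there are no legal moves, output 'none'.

Answer: (0,0) (0,3) (4,0) (4,1) (4,2) (4,3) (5,5)

Derivation:
(0,0): flips 1 -> legal
(0,3): flips 1 -> legal
(1,0): no bracket -> illegal
(3,0): no bracket -> illegal
(3,4): no bracket -> illegal
(3,5): no bracket -> illegal
(4,0): flips 2 -> legal
(4,1): flips 2 -> legal
(4,2): flips 5 -> legal
(4,3): flips 2 -> legal
(4,5): no bracket -> illegal
(5,3): no bracket -> illegal
(5,4): no bracket -> illegal
(5,5): flips 3 -> legal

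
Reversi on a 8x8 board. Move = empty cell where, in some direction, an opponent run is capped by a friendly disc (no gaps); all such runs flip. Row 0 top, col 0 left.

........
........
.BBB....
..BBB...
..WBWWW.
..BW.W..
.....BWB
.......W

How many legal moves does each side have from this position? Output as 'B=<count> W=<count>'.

Answer: B=7 W=9

Derivation:
-- B to move --
(3,1): no bracket -> illegal
(3,5): flips 2 -> legal
(3,6): no bracket -> illegal
(3,7): no bracket -> illegal
(4,1): flips 1 -> legal
(4,7): flips 3 -> legal
(5,1): flips 1 -> legal
(5,4): flips 2 -> legal
(5,6): flips 1 -> legal
(5,7): no bracket -> illegal
(6,2): no bracket -> illegal
(6,3): flips 1 -> legal
(6,4): no bracket -> illegal
(7,5): no bracket -> illegal
(7,6): no bracket -> illegal
B mobility = 7
-- W to move --
(1,0): no bracket -> illegal
(1,1): flips 2 -> legal
(1,2): flips 4 -> legal
(1,3): flips 3 -> legal
(1,4): no bracket -> illegal
(2,0): no bracket -> illegal
(2,4): flips 2 -> legal
(2,5): no bracket -> illegal
(3,0): no bracket -> illegal
(3,1): no bracket -> illegal
(3,5): no bracket -> illegal
(4,1): no bracket -> illegal
(5,1): flips 1 -> legal
(5,4): no bracket -> illegal
(5,6): no bracket -> illegal
(5,7): flips 1 -> legal
(6,1): no bracket -> illegal
(6,2): flips 1 -> legal
(6,3): no bracket -> illegal
(6,4): flips 1 -> legal
(7,4): no bracket -> illegal
(7,5): flips 1 -> legal
(7,6): no bracket -> illegal
W mobility = 9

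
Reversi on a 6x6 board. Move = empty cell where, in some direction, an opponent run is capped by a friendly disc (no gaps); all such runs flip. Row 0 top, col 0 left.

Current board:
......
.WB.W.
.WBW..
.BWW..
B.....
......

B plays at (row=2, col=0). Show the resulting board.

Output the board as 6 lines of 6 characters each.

Answer: ......
.WB.W.
BBBW..
.BWW..
B.....
......

Derivation:
Place B at (2,0); scan 8 dirs for brackets.
Dir NW: edge -> no flip
Dir N: first cell '.' (not opp) -> no flip
Dir NE: opp run (1,1), next='.' -> no flip
Dir W: edge -> no flip
Dir E: opp run (2,1) capped by B -> flip
Dir SW: edge -> no flip
Dir S: first cell '.' (not opp) -> no flip
Dir SE: first cell 'B' (not opp) -> no flip
All flips: (2,1)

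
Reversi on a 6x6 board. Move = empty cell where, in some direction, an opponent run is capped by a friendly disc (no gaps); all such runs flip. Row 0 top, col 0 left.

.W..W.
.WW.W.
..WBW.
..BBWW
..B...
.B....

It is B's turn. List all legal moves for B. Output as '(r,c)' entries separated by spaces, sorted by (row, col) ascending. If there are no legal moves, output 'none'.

(0,0): flips 2 -> legal
(0,2): flips 2 -> legal
(0,3): no bracket -> illegal
(0,5): flips 1 -> legal
(1,0): no bracket -> illegal
(1,3): no bracket -> illegal
(1,5): flips 1 -> legal
(2,0): no bracket -> illegal
(2,1): flips 1 -> legal
(2,5): flips 1 -> legal
(3,1): no bracket -> illegal
(4,3): no bracket -> illegal
(4,4): no bracket -> illegal
(4,5): flips 1 -> legal

Answer: (0,0) (0,2) (0,5) (1,5) (2,1) (2,5) (4,5)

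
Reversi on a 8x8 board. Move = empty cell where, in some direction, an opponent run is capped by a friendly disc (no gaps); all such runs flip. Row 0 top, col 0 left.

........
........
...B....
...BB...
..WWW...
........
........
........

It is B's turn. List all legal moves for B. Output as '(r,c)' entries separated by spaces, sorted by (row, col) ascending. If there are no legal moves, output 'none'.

Answer: (5,1) (5,2) (5,3) (5,4) (5,5)

Derivation:
(3,1): no bracket -> illegal
(3,2): no bracket -> illegal
(3,5): no bracket -> illegal
(4,1): no bracket -> illegal
(4,5): no bracket -> illegal
(5,1): flips 1 -> legal
(5,2): flips 1 -> legal
(5,3): flips 1 -> legal
(5,4): flips 1 -> legal
(5,5): flips 1 -> legal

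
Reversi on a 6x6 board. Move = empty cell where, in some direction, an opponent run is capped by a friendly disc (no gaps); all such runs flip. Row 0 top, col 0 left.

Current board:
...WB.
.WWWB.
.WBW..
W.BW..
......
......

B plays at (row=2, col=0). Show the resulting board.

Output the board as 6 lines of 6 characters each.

Answer: ...WB.
.WWWB.
BBBW..
W.BW..
......
......

Derivation:
Place B at (2,0); scan 8 dirs for brackets.
Dir NW: edge -> no flip
Dir N: first cell '.' (not opp) -> no flip
Dir NE: opp run (1,1), next='.' -> no flip
Dir W: edge -> no flip
Dir E: opp run (2,1) capped by B -> flip
Dir SW: edge -> no flip
Dir S: opp run (3,0), next='.' -> no flip
Dir SE: first cell '.' (not opp) -> no flip
All flips: (2,1)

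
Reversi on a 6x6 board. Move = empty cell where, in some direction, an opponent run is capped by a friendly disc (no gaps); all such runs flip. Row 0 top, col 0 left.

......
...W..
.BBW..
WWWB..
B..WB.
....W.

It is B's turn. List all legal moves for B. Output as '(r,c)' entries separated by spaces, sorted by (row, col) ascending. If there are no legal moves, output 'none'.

Answer: (0,3) (0,4) (2,0) (2,4) (4,1) (4,2) (5,3)

Derivation:
(0,2): no bracket -> illegal
(0,3): flips 2 -> legal
(0,4): flips 1 -> legal
(1,2): no bracket -> illegal
(1,4): no bracket -> illegal
(2,0): flips 1 -> legal
(2,4): flips 1 -> legal
(3,4): no bracket -> illegal
(4,1): flips 1 -> legal
(4,2): flips 2 -> legal
(4,5): no bracket -> illegal
(5,2): no bracket -> illegal
(5,3): flips 1 -> legal
(5,5): no bracket -> illegal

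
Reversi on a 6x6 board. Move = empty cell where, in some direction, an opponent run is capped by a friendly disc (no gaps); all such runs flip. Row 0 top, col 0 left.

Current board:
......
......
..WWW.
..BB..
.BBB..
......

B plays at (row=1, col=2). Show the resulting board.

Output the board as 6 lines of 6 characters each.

Answer: ......
..B...
..BWW.
..BB..
.BBB..
......

Derivation:
Place B at (1,2); scan 8 dirs for brackets.
Dir NW: first cell '.' (not opp) -> no flip
Dir N: first cell '.' (not opp) -> no flip
Dir NE: first cell '.' (not opp) -> no flip
Dir W: first cell '.' (not opp) -> no flip
Dir E: first cell '.' (not opp) -> no flip
Dir SW: first cell '.' (not opp) -> no flip
Dir S: opp run (2,2) capped by B -> flip
Dir SE: opp run (2,3), next='.' -> no flip
All flips: (2,2)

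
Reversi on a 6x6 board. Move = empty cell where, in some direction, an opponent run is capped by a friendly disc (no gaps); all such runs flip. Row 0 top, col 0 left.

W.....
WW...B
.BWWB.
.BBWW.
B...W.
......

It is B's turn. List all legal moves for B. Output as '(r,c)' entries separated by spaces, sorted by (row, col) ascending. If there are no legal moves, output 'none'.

Answer: (0,1) (1,2) (1,3) (1,4) (3,5) (4,2) (5,4)

Derivation:
(0,1): flips 1 -> legal
(0,2): no bracket -> illegal
(1,2): flips 1 -> legal
(1,3): flips 1 -> legal
(1,4): flips 1 -> legal
(2,0): no bracket -> illegal
(2,5): no bracket -> illegal
(3,5): flips 2 -> legal
(4,2): flips 1 -> legal
(4,3): no bracket -> illegal
(4,5): no bracket -> illegal
(5,3): no bracket -> illegal
(5,4): flips 2 -> legal
(5,5): no bracket -> illegal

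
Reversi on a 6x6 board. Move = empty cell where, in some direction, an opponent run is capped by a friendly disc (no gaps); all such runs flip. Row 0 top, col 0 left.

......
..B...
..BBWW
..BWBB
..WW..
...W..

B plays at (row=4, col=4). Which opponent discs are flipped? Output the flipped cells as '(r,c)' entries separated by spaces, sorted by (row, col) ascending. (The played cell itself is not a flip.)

Dir NW: opp run (3,3) capped by B -> flip
Dir N: first cell 'B' (not opp) -> no flip
Dir NE: first cell 'B' (not opp) -> no flip
Dir W: opp run (4,3) (4,2), next='.' -> no flip
Dir E: first cell '.' (not opp) -> no flip
Dir SW: opp run (5,3), next=edge -> no flip
Dir S: first cell '.' (not opp) -> no flip
Dir SE: first cell '.' (not opp) -> no flip

Answer: (3,3)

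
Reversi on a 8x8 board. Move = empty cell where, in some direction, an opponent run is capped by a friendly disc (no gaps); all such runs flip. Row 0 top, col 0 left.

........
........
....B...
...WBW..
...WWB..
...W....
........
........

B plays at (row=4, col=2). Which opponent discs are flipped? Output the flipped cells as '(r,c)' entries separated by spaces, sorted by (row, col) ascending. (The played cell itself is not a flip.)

Answer: (3,3) (4,3) (4,4)

Derivation:
Dir NW: first cell '.' (not opp) -> no flip
Dir N: first cell '.' (not opp) -> no flip
Dir NE: opp run (3,3) capped by B -> flip
Dir W: first cell '.' (not opp) -> no flip
Dir E: opp run (4,3) (4,4) capped by B -> flip
Dir SW: first cell '.' (not opp) -> no flip
Dir S: first cell '.' (not opp) -> no flip
Dir SE: opp run (5,3), next='.' -> no flip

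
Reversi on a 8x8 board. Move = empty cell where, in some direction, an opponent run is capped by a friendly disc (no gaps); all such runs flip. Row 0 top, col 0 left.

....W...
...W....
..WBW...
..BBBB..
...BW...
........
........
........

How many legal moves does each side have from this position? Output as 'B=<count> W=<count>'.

Answer: B=12 W=4

Derivation:
-- B to move --
(0,2): flips 2 -> legal
(0,3): flips 1 -> legal
(0,5): no bracket -> illegal
(1,1): flips 1 -> legal
(1,2): flips 1 -> legal
(1,4): flips 1 -> legal
(1,5): flips 1 -> legal
(2,1): flips 1 -> legal
(2,5): flips 1 -> legal
(3,1): no bracket -> illegal
(4,5): flips 1 -> legal
(5,3): flips 1 -> legal
(5,4): flips 1 -> legal
(5,5): flips 1 -> legal
B mobility = 12
-- W to move --
(1,2): no bracket -> illegal
(1,4): no bracket -> illegal
(2,1): no bracket -> illegal
(2,5): no bracket -> illegal
(2,6): flips 1 -> legal
(3,1): no bracket -> illegal
(3,6): no bracket -> illegal
(4,1): no bracket -> illegal
(4,2): flips 3 -> legal
(4,5): no bracket -> illegal
(4,6): flips 1 -> legal
(5,2): no bracket -> illegal
(5,3): flips 3 -> legal
(5,4): no bracket -> illegal
W mobility = 4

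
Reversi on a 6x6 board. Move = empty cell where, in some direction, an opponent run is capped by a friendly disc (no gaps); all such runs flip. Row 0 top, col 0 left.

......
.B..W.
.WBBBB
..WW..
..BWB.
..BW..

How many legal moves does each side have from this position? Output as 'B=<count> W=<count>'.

-- B to move --
(0,3): flips 1 -> legal
(0,4): flips 1 -> legal
(0,5): flips 1 -> legal
(1,0): no bracket -> illegal
(1,2): no bracket -> illegal
(1,3): no bracket -> illegal
(1,5): no bracket -> illegal
(2,0): flips 1 -> legal
(3,0): no bracket -> illegal
(3,1): flips 1 -> legal
(3,4): flips 1 -> legal
(4,1): flips 1 -> legal
(5,4): flips 1 -> legal
B mobility = 8
-- W to move --
(0,0): flips 2 -> legal
(0,1): flips 1 -> legal
(0,2): no bracket -> illegal
(1,0): no bracket -> illegal
(1,2): flips 1 -> legal
(1,3): flips 1 -> legal
(1,5): flips 1 -> legal
(2,0): no bracket -> illegal
(3,1): flips 1 -> legal
(3,4): flips 1 -> legal
(3,5): flips 1 -> legal
(4,1): flips 1 -> legal
(4,5): flips 1 -> legal
(5,1): flips 2 -> legal
(5,4): no bracket -> illegal
(5,5): flips 1 -> legal
W mobility = 12

Answer: B=8 W=12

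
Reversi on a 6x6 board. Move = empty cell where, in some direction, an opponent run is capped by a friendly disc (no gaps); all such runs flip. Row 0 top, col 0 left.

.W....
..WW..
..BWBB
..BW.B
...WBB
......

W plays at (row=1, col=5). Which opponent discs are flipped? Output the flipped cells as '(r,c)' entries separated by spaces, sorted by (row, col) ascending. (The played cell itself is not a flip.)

Answer: (2,4)

Derivation:
Dir NW: first cell '.' (not opp) -> no flip
Dir N: first cell '.' (not opp) -> no flip
Dir NE: edge -> no flip
Dir W: first cell '.' (not opp) -> no flip
Dir E: edge -> no flip
Dir SW: opp run (2,4) capped by W -> flip
Dir S: opp run (2,5) (3,5) (4,5), next='.' -> no flip
Dir SE: edge -> no flip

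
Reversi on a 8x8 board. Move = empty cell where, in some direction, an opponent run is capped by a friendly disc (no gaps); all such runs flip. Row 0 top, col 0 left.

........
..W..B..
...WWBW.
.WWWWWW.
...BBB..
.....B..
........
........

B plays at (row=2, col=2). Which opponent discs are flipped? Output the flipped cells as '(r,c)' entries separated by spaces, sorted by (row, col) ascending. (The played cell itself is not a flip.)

Answer: (2,3) (2,4) (3,3)

Derivation:
Dir NW: first cell '.' (not opp) -> no flip
Dir N: opp run (1,2), next='.' -> no flip
Dir NE: first cell '.' (not opp) -> no flip
Dir W: first cell '.' (not opp) -> no flip
Dir E: opp run (2,3) (2,4) capped by B -> flip
Dir SW: opp run (3,1), next='.' -> no flip
Dir S: opp run (3,2), next='.' -> no flip
Dir SE: opp run (3,3) capped by B -> flip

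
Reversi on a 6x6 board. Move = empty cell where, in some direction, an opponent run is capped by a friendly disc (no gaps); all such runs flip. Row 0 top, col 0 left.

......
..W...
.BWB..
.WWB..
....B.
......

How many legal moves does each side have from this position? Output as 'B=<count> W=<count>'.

Answer: B=6 W=8

Derivation:
-- B to move --
(0,1): flips 1 -> legal
(0,2): no bracket -> illegal
(0,3): flips 1 -> legal
(1,1): flips 1 -> legal
(1,3): no bracket -> illegal
(2,0): no bracket -> illegal
(3,0): flips 2 -> legal
(4,0): no bracket -> illegal
(4,1): flips 2 -> legal
(4,2): no bracket -> illegal
(4,3): flips 1 -> legal
B mobility = 6
-- W to move --
(1,0): flips 1 -> legal
(1,1): flips 1 -> legal
(1,3): no bracket -> illegal
(1,4): flips 1 -> legal
(2,0): flips 1 -> legal
(2,4): flips 1 -> legal
(3,0): flips 1 -> legal
(3,4): flips 2 -> legal
(3,5): no bracket -> illegal
(4,2): no bracket -> illegal
(4,3): no bracket -> illegal
(4,5): no bracket -> illegal
(5,3): no bracket -> illegal
(5,4): no bracket -> illegal
(5,5): flips 2 -> legal
W mobility = 8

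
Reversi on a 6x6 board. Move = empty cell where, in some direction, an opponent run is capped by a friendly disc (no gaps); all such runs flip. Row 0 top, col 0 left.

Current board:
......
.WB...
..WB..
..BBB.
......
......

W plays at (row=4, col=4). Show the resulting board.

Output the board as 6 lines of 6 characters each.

Answer: ......
.WB...
..WB..
..BWB.
....W.
......

Derivation:
Place W at (4,4); scan 8 dirs for brackets.
Dir NW: opp run (3,3) capped by W -> flip
Dir N: opp run (3,4), next='.' -> no flip
Dir NE: first cell '.' (not opp) -> no flip
Dir W: first cell '.' (not opp) -> no flip
Dir E: first cell '.' (not opp) -> no flip
Dir SW: first cell '.' (not opp) -> no flip
Dir S: first cell '.' (not opp) -> no flip
Dir SE: first cell '.' (not opp) -> no flip
All flips: (3,3)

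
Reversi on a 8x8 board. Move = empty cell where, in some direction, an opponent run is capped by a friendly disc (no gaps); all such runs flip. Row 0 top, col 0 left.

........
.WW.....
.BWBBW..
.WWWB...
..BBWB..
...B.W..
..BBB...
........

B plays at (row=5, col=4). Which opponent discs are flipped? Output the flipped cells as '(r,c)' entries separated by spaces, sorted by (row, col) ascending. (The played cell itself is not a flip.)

Answer: (4,4)

Derivation:
Dir NW: first cell 'B' (not opp) -> no flip
Dir N: opp run (4,4) capped by B -> flip
Dir NE: first cell 'B' (not opp) -> no flip
Dir W: first cell 'B' (not opp) -> no flip
Dir E: opp run (5,5), next='.' -> no flip
Dir SW: first cell 'B' (not opp) -> no flip
Dir S: first cell 'B' (not opp) -> no flip
Dir SE: first cell '.' (not opp) -> no flip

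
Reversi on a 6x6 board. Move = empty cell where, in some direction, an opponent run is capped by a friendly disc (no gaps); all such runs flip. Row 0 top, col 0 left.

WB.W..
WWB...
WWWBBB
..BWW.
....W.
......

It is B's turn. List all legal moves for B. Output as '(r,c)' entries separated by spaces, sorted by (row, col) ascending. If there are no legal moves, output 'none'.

(0,2): no bracket -> illegal
(0,4): no bracket -> illegal
(1,3): no bracket -> illegal
(1,4): no bracket -> illegal
(3,0): flips 1 -> legal
(3,1): flips 2 -> legal
(3,5): flips 2 -> legal
(4,2): flips 1 -> legal
(4,3): flips 2 -> legal
(4,5): flips 1 -> legal
(5,3): no bracket -> illegal
(5,4): flips 2 -> legal
(5,5): no bracket -> illegal

Answer: (3,0) (3,1) (3,5) (4,2) (4,3) (4,5) (5,4)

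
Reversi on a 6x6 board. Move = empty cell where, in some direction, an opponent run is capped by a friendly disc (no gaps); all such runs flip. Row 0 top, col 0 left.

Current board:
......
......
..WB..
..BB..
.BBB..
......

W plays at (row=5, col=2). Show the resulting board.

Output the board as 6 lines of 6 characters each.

Answer: ......
......
..WB..
..WB..
.BWB..
..W...

Derivation:
Place W at (5,2); scan 8 dirs for brackets.
Dir NW: opp run (4,1), next='.' -> no flip
Dir N: opp run (4,2) (3,2) capped by W -> flip
Dir NE: opp run (4,3), next='.' -> no flip
Dir W: first cell '.' (not opp) -> no flip
Dir E: first cell '.' (not opp) -> no flip
Dir SW: edge -> no flip
Dir S: edge -> no flip
Dir SE: edge -> no flip
All flips: (3,2) (4,2)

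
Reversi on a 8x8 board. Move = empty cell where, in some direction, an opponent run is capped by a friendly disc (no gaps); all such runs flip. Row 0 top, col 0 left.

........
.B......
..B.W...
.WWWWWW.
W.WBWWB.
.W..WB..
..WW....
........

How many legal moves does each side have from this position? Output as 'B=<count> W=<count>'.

Answer: B=9 W=10

Derivation:
-- B to move --
(1,3): flips 2 -> legal
(1,4): no bracket -> illegal
(1,5): no bracket -> illegal
(2,0): no bracket -> illegal
(2,1): flips 1 -> legal
(2,3): flips 1 -> legal
(2,5): flips 3 -> legal
(2,6): flips 1 -> legal
(2,7): no bracket -> illegal
(3,0): no bracket -> illegal
(3,7): no bracket -> illegal
(4,1): flips 1 -> legal
(4,7): no bracket -> illegal
(5,0): no bracket -> illegal
(5,2): flips 2 -> legal
(5,3): flips 1 -> legal
(5,6): no bracket -> illegal
(6,0): no bracket -> illegal
(6,1): no bracket -> illegal
(6,4): no bracket -> illegal
(6,5): flips 1 -> legal
(7,1): no bracket -> illegal
(7,2): no bracket -> illegal
(7,3): no bracket -> illegal
(7,4): no bracket -> illegal
B mobility = 9
-- W to move --
(0,0): flips 2 -> legal
(0,1): no bracket -> illegal
(0,2): no bracket -> illegal
(1,0): no bracket -> illegal
(1,2): flips 1 -> legal
(1,3): flips 1 -> legal
(2,0): no bracket -> illegal
(2,1): no bracket -> illegal
(2,3): no bracket -> illegal
(3,7): no bracket -> illegal
(4,7): flips 1 -> legal
(5,2): flips 1 -> legal
(5,3): flips 1 -> legal
(5,6): flips 2 -> legal
(5,7): flips 1 -> legal
(6,4): no bracket -> illegal
(6,5): flips 1 -> legal
(6,6): flips 1 -> legal
W mobility = 10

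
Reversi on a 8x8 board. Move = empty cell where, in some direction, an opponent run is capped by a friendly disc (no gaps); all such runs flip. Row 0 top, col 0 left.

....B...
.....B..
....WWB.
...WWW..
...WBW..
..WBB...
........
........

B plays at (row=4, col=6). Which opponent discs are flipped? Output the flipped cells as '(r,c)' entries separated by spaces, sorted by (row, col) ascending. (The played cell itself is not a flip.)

Answer: (4,5)

Derivation:
Dir NW: opp run (3,5) (2,4), next='.' -> no flip
Dir N: first cell '.' (not opp) -> no flip
Dir NE: first cell '.' (not opp) -> no flip
Dir W: opp run (4,5) capped by B -> flip
Dir E: first cell '.' (not opp) -> no flip
Dir SW: first cell '.' (not opp) -> no flip
Dir S: first cell '.' (not opp) -> no flip
Dir SE: first cell '.' (not opp) -> no flip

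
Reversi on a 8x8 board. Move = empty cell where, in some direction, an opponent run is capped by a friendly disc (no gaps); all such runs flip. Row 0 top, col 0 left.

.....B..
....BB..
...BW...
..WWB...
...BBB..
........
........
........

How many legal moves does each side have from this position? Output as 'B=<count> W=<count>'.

-- B to move --
(1,3): no bracket -> illegal
(2,1): flips 1 -> legal
(2,2): flips 1 -> legal
(2,5): flips 1 -> legal
(3,1): flips 2 -> legal
(3,5): no bracket -> illegal
(4,1): flips 1 -> legal
(4,2): flips 2 -> legal
B mobility = 6
-- W to move --
(0,3): no bracket -> illegal
(0,4): flips 1 -> legal
(0,6): flips 1 -> legal
(1,2): no bracket -> illegal
(1,3): flips 1 -> legal
(1,6): no bracket -> illegal
(2,2): flips 1 -> legal
(2,5): no bracket -> illegal
(2,6): no bracket -> illegal
(3,5): flips 1 -> legal
(3,6): no bracket -> illegal
(4,2): no bracket -> illegal
(4,6): no bracket -> illegal
(5,2): no bracket -> illegal
(5,3): flips 1 -> legal
(5,4): flips 3 -> legal
(5,5): flips 1 -> legal
(5,6): no bracket -> illegal
W mobility = 8

Answer: B=6 W=8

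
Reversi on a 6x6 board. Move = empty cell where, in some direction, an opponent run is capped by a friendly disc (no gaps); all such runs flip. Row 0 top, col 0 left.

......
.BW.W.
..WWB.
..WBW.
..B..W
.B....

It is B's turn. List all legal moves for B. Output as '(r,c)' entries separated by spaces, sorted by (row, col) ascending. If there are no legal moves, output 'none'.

(0,1): no bracket -> illegal
(0,2): flips 3 -> legal
(0,3): no bracket -> illegal
(0,4): flips 1 -> legal
(0,5): no bracket -> illegal
(1,3): flips 2 -> legal
(1,5): no bracket -> illegal
(2,1): flips 2 -> legal
(2,5): no bracket -> illegal
(3,1): flips 1 -> legal
(3,5): flips 1 -> legal
(4,1): no bracket -> illegal
(4,3): no bracket -> illegal
(4,4): flips 1 -> legal
(5,4): no bracket -> illegal
(5,5): no bracket -> illegal

Answer: (0,2) (0,4) (1,3) (2,1) (3,1) (3,5) (4,4)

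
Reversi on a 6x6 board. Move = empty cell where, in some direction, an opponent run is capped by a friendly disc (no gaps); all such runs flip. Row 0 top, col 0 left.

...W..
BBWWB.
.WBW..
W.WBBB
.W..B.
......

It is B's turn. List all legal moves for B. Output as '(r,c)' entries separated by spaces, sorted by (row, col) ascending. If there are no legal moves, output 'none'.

Answer: (0,1) (0,2) (0,4) (2,0) (2,4) (3,1) (4,2) (4,3) (5,0)

Derivation:
(0,1): flips 2 -> legal
(0,2): flips 1 -> legal
(0,4): flips 1 -> legal
(2,0): flips 1 -> legal
(2,4): flips 1 -> legal
(3,1): flips 2 -> legal
(4,0): no bracket -> illegal
(4,2): flips 1 -> legal
(4,3): flips 2 -> legal
(5,0): flips 3 -> legal
(5,1): no bracket -> illegal
(5,2): no bracket -> illegal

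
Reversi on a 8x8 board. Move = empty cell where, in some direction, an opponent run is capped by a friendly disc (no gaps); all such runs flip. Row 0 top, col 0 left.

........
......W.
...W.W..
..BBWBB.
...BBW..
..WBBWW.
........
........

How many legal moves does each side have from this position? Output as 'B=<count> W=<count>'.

Answer: B=11 W=9

Derivation:
-- B to move --
(0,5): no bracket -> illegal
(0,6): no bracket -> illegal
(0,7): flips 3 -> legal
(1,2): no bracket -> illegal
(1,3): flips 1 -> legal
(1,4): flips 2 -> legal
(1,5): flips 1 -> legal
(1,7): no bracket -> illegal
(2,2): no bracket -> illegal
(2,4): flips 1 -> legal
(2,6): no bracket -> illegal
(2,7): no bracket -> illegal
(4,1): no bracket -> illegal
(4,2): no bracket -> illegal
(4,6): flips 1 -> legal
(4,7): no bracket -> illegal
(5,1): flips 1 -> legal
(5,7): flips 2 -> legal
(6,1): flips 1 -> legal
(6,2): no bracket -> illegal
(6,3): no bracket -> illegal
(6,4): no bracket -> illegal
(6,5): flips 2 -> legal
(6,6): flips 1 -> legal
(6,7): no bracket -> illegal
B mobility = 11
-- W to move --
(2,1): no bracket -> illegal
(2,2): flips 2 -> legal
(2,4): no bracket -> illegal
(2,6): no bracket -> illegal
(2,7): flips 1 -> legal
(3,1): flips 2 -> legal
(3,7): flips 2 -> legal
(4,1): flips 1 -> legal
(4,2): flips 2 -> legal
(4,6): no bracket -> illegal
(4,7): flips 1 -> legal
(6,2): no bracket -> illegal
(6,3): flips 4 -> legal
(6,4): flips 2 -> legal
(6,5): no bracket -> illegal
W mobility = 9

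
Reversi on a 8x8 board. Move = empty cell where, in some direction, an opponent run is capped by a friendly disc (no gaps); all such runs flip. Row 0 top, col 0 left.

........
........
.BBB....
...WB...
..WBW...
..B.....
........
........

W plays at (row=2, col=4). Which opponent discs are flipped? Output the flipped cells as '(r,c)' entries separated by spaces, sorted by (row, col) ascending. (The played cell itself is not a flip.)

Dir NW: first cell '.' (not opp) -> no flip
Dir N: first cell '.' (not opp) -> no flip
Dir NE: first cell '.' (not opp) -> no flip
Dir W: opp run (2,3) (2,2) (2,1), next='.' -> no flip
Dir E: first cell '.' (not opp) -> no flip
Dir SW: first cell 'W' (not opp) -> no flip
Dir S: opp run (3,4) capped by W -> flip
Dir SE: first cell '.' (not opp) -> no flip

Answer: (3,4)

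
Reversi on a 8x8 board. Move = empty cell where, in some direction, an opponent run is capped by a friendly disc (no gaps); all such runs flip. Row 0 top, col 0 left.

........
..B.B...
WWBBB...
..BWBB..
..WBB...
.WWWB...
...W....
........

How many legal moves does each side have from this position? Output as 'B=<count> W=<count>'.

-- B to move --
(1,0): flips 1 -> legal
(1,1): no bracket -> illegal
(3,0): flips 1 -> legal
(3,1): no bracket -> illegal
(4,0): no bracket -> illegal
(4,1): flips 1 -> legal
(5,0): flips 3 -> legal
(6,0): flips 3 -> legal
(6,1): flips 1 -> legal
(6,2): flips 3 -> legal
(6,4): no bracket -> illegal
(7,2): flips 1 -> legal
(7,3): flips 2 -> legal
(7,4): no bracket -> illegal
B mobility = 9
-- W to move --
(0,1): no bracket -> illegal
(0,2): flips 3 -> legal
(0,3): flips 1 -> legal
(0,4): no bracket -> illegal
(0,5): no bracket -> illegal
(1,1): flips 1 -> legal
(1,3): flips 1 -> legal
(1,5): flips 1 -> legal
(2,5): flips 5 -> legal
(2,6): flips 2 -> legal
(3,1): flips 1 -> legal
(3,6): flips 2 -> legal
(4,1): no bracket -> illegal
(4,5): flips 3 -> legal
(4,6): no bracket -> illegal
(5,5): flips 2 -> legal
(6,4): no bracket -> illegal
(6,5): flips 3 -> legal
W mobility = 12

Answer: B=9 W=12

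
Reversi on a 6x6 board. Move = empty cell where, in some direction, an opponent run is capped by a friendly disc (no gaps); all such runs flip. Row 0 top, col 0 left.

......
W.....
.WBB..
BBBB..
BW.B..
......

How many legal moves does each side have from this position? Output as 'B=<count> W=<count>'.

Answer: B=7 W=3

Derivation:
-- B to move --
(0,0): no bracket -> illegal
(0,1): no bracket -> illegal
(1,1): flips 1 -> legal
(1,2): flips 1 -> legal
(2,0): flips 1 -> legal
(4,2): flips 1 -> legal
(5,0): flips 1 -> legal
(5,1): flips 1 -> legal
(5,2): flips 1 -> legal
B mobility = 7
-- W to move --
(1,1): no bracket -> illegal
(1,2): no bracket -> illegal
(1,3): no bracket -> illegal
(1,4): flips 2 -> legal
(2,0): no bracket -> illegal
(2,4): flips 2 -> legal
(3,4): no bracket -> illegal
(4,2): no bracket -> illegal
(4,4): no bracket -> illegal
(5,0): no bracket -> illegal
(5,1): no bracket -> illegal
(5,2): no bracket -> illegal
(5,3): no bracket -> illegal
(5,4): flips 2 -> legal
W mobility = 3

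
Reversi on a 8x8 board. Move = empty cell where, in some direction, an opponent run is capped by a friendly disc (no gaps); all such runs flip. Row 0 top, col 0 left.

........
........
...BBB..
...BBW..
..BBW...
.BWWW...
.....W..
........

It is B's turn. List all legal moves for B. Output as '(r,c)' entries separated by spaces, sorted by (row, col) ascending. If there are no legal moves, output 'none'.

(2,6): no bracket -> illegal
(3,6): flips 1 -> legal
(4,1): no bracket -> illegal
(4,5): flips 2 -> legal
(4,6): flips 1 -> legal
(5,5): flips 4 -> legal
(5,6): no bracket -> illegal
(6,1): flips 1 -> legal
(6,2): flips 1 -> legal
(6,3): flips 1 -> legal
(6,4): flips 3 -> legal
(6,6): no bracket -> illegal
(7,4): no bracket -> illegal
(7,5): no bracket -> illegal
(7,6): flips 2 -> legal

Answer: (3,6) (4,5) (4,6) (5,5) (6,1) (6,2) (6,3) (6,4) (7,6)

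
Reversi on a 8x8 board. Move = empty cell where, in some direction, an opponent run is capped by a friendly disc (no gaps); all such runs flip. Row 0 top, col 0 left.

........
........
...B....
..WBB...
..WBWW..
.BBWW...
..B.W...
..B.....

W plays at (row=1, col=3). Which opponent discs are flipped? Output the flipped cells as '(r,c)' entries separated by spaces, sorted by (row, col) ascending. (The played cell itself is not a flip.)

Dir NW: first cell '.' (not opp) -> no flip
Dir N: first cell '.' (not opp) -> no flip
Dir NE: first cell '.' (not opp) -> no flip
Dir W: first cell '.' (not opp) -> no flip
Dir E: first cell '.' (not opp) -> no flip
Dir SW: first cell '.' (not opp) -> no flip
Dir S: opp run (2,3) (3,3) (4,3) capped by W -> flip
Dir SE: first cell '.' (not opp) -> no flip

Answer: (2,3) (3,3) (4,3)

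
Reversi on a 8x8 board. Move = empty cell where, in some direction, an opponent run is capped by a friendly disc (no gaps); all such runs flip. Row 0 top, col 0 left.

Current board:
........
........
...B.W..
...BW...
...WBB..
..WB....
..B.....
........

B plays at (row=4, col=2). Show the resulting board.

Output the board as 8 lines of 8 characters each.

Answer: ........
........
...B.W..
...BW...
..BBBB..
..BB....
..B.....
........

Derivation:
Place B at (4,2); scan 8 dirs for brackets.
Dir NW: first cell '.' (not opp) -> no flip
Dir N: first cell '.' (not opp) -> no flip
Dir NE: first cell 'B' (not opp) -> no flip
Dir W: first cell '.' (not opp) -> no flip
Dir E: opp run (4,3) capped by B -> flip
Dir SW: first cell '.' (not opp) -> no flip
Dir S: opp run (5,2) capped by B -> flip
Dir SE: first cell 'B' (not opp) -> no flip
All flips: (4,3) (5,2)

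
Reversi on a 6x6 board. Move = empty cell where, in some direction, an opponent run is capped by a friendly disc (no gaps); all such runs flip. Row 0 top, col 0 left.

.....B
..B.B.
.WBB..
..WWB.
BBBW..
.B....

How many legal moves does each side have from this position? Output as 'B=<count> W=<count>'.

Answer: B=7 W=9

Derivation:
-- B to move --
(1,0): no bracket -> illegal
(1,1): no bracket -> illegal
(2,0): flips 1 -> legal
(2,4): flips 1 -> legal
(3,0): flips 1 -> legal
(3,1): flips 2 -> legal
(4,4): flips 2 -> legal
(5,2): flips 1 -> legal
(5,3): flips 2 -> legal
(5,4): no bracket -> illegal
B mobility = 7
-- W to move --
(0,1): no bracket -> illegal
(0,2): flips 2 -> legal
(0,3): flips 1 -> legal
(0,4): no bracket -> illegal
(1,1): flips 1 -> legal
(1,3): flips 1 -> legal
(1,5): no bracket -> illegal
(2,4): flips 2 -> legal
(2,5): flips 1 -> legal
(3,0): no bracket -> illegal
(3,1): no bracket -> illegal
(3,5): flips 1 -> legal
(4,4): no bracket -> illegal
(4,5): no bracket -> illegal
(5,0): flips 1 -> legal
(5,2): flips 1 -> legal
(5,3): no bracket -> illegal
W mobility = 9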